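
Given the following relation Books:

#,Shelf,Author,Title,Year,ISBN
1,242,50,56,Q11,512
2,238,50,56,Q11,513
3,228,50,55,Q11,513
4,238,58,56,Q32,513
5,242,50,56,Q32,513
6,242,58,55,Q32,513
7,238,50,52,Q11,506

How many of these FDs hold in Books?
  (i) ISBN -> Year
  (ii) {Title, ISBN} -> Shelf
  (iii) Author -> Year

0

(i) ISBN -> Year: ISBN=513: rows 2, 3, 4, 5, 6 → Year takes values {Q11, Q32} — violation — fails.
(ii) {Title, ISBN} -> Shelf: (Title=56, ISBN=513): rows 2, 4, 5 → Shelf takes values {238, 242} — violation; (Title=55, ISBN=513): rows 3, 6 → Shelf takes values {228, 242} — violation — fails.
(iii) Author -> Year: Author=50: rows 1, 2, 3, 5, 7 → Year takes values {Q11, Q32} — violation — fails.
None of the 3 dependencies hold.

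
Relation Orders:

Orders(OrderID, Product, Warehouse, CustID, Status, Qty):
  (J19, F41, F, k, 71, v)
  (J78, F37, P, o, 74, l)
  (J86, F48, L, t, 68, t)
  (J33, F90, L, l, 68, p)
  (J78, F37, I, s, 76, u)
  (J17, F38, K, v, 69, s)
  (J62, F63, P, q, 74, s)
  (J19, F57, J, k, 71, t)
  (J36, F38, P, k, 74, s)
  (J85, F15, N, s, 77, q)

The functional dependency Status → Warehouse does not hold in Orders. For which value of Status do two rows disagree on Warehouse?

Status=71: 2 rows → Warehouse takes values {F, J} — violation
Status=74: 3 rows → Warehouse = P, P, P ✓
Status=68: 2 rows → Warehouse = L, L ✓
Status=76: 1 row → Warehouse = I ✓
Status=69: 1 row → Warehouse = K ✓
Status=77: 1 row → Warehouse = N ✓
The only Status value with inconsistent Warehouse is Status=71.

71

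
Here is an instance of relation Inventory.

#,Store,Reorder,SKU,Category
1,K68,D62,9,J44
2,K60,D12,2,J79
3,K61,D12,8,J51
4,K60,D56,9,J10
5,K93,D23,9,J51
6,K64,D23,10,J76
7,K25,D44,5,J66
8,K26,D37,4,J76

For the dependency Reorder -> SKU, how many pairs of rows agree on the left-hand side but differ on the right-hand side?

Reorder=D12: violating pairs (2,3) — 1 pair.
Reorder=D23: violating pairs (5,6) — 1 pair.

2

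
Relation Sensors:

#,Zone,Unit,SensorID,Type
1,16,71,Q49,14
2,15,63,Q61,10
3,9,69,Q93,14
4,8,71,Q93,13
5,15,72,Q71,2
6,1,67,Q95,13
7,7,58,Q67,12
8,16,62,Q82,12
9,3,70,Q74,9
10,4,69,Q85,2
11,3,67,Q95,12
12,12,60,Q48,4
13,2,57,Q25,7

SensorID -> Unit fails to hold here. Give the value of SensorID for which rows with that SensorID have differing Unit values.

Q93

SensorID=Q49: row 1 → Unit = 71 ✓
SensorID=Q61: row 2 → Unit = 63 ✓
SensorID=Q93: rows 3, 4 → Unit takes values {69, 71} — violation
SensorID=Q71: row 5 → Unit = 72 ✓
SensorID=Q95: rows 6, 11 → Unit = 67, 67 ✓
SensorID=Q67: row 7 → Unit = 58 ✓
SensorID=Q82: row 8 → Unit = 62 ✓
SensorID=Q74: row 9 → Unit = 70 ✓
SensorID=Q85: row 10 → Unit = 69 ✓
SensorID=Q48: row 12 → Unit = 60 ✓
SensorID=Q25: row 13 → Unit = 57 ✓
The only SensorID value with inconsistent Unit is SensorID=Q93.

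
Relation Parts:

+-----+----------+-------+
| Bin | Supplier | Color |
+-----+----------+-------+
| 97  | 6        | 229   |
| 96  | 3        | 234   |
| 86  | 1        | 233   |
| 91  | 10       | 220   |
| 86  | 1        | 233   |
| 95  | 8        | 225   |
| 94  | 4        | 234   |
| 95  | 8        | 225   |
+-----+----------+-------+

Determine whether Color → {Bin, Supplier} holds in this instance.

Color=229: 1 row → {Bin,Supplier} = (97, 6) ✓
Color=234: 2 rows → {Bin,Supplier} takes values {(96, 3), (94, 4)} — violation
Color=233: 2 rows → {Bin,Supplier} = (86, 1), (86, 1) ✓
Color=220: 1 row → {Bin,Supplier} = (91, 10) ✓
Color=225: 2 rows → {Bin,Supplier} = (95, 8), (95, 8) ✓
Two rows agree on Color but differ on {Bin, Supplier}, so Color → {Bin, Supplier} does not hold.

No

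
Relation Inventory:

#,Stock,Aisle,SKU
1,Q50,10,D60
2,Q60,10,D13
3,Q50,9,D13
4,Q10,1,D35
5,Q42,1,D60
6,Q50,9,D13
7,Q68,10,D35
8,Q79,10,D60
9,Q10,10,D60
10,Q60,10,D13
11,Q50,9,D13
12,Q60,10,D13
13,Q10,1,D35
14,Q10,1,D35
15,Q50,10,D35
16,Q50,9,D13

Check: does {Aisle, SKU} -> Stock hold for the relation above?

(Aisle=10, SKU=D60): rows 1, 8, 9 → Stock takes values {Q50, Q79, Q10} — violation
(Aisle=10, SKU=D13): rows 2, 10, 12 → Stock = Q60, Q60, Q60 ✓
(Aisle=9, SKU=D13): rows 3, 6, 11, 16 → Stock = Q50, Q50, Q50, Q50 ✓
(Aisle=1, SKU=D35): rows 4, 13, 14 → Stock = Q10, Q10, Q10 ✓
(Aisle=1, SKU=D60): row 5 → Stock = Q42 ✓
(Aisle=10, SKU=D35): rows 7, 15 → Stock takes values {Q68, Q50} — violation
Two rows agree on {Aisle, SKU} but differ on Stock, so {Aisle, SKU} -> Stock does not hold.

No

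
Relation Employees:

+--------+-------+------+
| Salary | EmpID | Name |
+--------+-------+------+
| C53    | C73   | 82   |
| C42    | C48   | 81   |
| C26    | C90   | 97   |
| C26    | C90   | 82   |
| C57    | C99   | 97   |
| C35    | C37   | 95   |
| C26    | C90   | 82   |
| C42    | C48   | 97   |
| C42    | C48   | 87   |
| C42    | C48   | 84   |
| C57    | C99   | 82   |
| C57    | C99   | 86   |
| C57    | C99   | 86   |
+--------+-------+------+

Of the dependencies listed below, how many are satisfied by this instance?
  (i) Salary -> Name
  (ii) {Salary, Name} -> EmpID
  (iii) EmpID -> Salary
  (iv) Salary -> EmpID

3

(i) Salary -> Name: Salary=C42: 4 rows → Name takes values {81, 97, 87, 84} — violation; Salary=C26: 3 rows → Name takes values {97, 82} — violation; Salary=C57: 4 rows → Name takes values {97, 82, 86} — violation — fails.
(ii) {Salary, Name} -> EmpID: every LHS value maps to a single RHS value — holds.
(iii) EmpID -> Salary: every LHS value maps to a single RHS value — holds.
(iv) Salary -> EmpID: every LHS value maps to a single RHS value — holds.
3 of the 4 dependencies hold.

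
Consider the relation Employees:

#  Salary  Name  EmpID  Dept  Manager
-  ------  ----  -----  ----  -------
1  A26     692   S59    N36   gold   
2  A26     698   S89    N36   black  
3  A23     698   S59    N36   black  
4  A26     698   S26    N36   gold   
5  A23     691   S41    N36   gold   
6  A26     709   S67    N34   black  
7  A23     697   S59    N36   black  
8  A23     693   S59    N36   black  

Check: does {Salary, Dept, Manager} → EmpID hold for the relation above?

No

(Salary=A26, Dept=N36, Manager=gold): rows 1, 4 → EmpID takes values {S59, S26} — violation
(Salary=A26, Dept=N36, Manager=black): row 2 → EmpID = S89 ✓
(Salary=A23, Dept=N36, Manager=black): rows 3, 7, 8 → EmpID = S59, S59, S59 ✓
(Salary=A23, Dept=N36, Manager=gold): row 5 → EmpID = S41 ✓
(Salary=A26, Dept=N34, Manager=black): row 6 → EmpID = S67 ✓
Two rows agree on {Salary, Dept, Manager} but differ on EmpID, so {Salary, Dept, Manager} → EmpID does not hold.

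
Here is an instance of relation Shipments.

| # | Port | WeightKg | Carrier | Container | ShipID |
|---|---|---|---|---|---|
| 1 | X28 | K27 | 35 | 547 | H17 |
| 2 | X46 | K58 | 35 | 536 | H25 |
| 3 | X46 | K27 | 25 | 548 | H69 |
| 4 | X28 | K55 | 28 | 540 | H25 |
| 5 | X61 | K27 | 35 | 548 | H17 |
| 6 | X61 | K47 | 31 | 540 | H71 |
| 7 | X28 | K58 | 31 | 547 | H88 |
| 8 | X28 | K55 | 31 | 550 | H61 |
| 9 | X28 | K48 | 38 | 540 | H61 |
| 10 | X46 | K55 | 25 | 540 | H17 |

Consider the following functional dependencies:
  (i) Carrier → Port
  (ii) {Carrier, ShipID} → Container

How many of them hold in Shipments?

0

(i) Carrier → Port: Carrier=35: rows 1, 2, 5 → Port takes values {X28, X46, X61} — violation; Carrier=31: rows 6, 7, 8 → Port takes values {X61, X28} — violation — fails.
(ii) {Carrier, ShipID} → Container: (Carrier=35, ShipID=H17): rows 1, 5 → Container takes values {547, 548} — violation — fails.
None of the 2 dependencies hold.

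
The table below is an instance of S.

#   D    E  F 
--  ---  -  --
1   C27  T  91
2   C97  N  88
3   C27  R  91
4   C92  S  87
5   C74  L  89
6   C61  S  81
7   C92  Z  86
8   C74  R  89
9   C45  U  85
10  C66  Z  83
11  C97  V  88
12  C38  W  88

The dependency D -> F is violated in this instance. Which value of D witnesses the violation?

D=C27: rows 1, 3 → F = 91, 91 ✓
D=C97: rows 2, 11 → F = 88, 88 ✓
D=C92: rows 4, 7 → F takes values {87, 86} — violation
D=C74: rows 5, 8 → F = 89, 89 ✓
D=C61: row 6 → F = 81 ✓
D=C45: row 9 → F = 85 ✓
D=C66: row 10 → F = 83 ✓
D=C38: row 12 → F = 88 ✓
The only D value with inconsistent F is D=C92.

C92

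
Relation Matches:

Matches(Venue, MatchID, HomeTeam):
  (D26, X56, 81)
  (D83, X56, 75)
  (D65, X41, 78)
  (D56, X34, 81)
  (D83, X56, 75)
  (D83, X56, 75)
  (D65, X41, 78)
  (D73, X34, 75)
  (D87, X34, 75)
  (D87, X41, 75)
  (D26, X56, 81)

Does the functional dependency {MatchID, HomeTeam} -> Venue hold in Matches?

(MatchID=X56, HomeTeam=81): 2 rows → Venue = D26, D26 ✓
(MatchID=X56, HomeTeam=75): 3 rows → Venue = D83, D83, D83 ✓
(MatchID=X41, HomeTeam=78): 2 rows → Venue = D65, D65 ✓
(MatchID=X34, HomeTeam=81): 1 row → Venue = D56 ✓
(MatchID=X34, HomeTeam=75): 2 rows → Venue takes values {D73, D87} — violation
(MatchID=X41, HomeTeam=75): 1 row → Venue = D87 ✓
Two rows agree on {MatchID, HomeTeam} but differ on Venue, so {MatchID, HomeTeam} -> Venue does not hold.

No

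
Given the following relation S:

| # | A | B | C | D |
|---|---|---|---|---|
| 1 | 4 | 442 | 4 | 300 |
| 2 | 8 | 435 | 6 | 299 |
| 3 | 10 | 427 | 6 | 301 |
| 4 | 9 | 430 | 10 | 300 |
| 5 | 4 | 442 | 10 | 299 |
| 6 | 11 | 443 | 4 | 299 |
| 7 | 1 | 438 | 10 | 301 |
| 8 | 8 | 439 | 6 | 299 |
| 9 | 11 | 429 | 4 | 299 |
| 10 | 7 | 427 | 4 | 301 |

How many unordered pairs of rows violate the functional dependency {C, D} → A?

(C=6, D=299): all 2 rows agree on A — 0 pairs.
(C=4, D=299): all 2 rows agree on A — 0 pairs.

0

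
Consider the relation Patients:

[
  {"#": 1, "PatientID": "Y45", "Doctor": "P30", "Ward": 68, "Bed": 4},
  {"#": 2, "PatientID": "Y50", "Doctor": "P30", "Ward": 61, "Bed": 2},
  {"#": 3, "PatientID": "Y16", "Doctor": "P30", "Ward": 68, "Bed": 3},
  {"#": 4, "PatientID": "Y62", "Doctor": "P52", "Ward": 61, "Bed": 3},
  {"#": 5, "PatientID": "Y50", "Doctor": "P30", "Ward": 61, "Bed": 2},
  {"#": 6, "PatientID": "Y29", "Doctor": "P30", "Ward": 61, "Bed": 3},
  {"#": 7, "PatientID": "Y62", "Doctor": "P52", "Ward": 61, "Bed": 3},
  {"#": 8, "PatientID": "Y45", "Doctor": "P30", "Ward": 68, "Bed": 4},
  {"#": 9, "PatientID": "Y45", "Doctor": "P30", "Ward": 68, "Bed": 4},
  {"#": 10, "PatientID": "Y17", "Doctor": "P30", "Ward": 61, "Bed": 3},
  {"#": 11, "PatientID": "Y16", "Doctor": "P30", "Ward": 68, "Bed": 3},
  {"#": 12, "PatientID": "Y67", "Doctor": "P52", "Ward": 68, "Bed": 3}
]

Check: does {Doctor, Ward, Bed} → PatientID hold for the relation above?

No

(Doctor=P30, Ward=68, Bed=4): rows 1, 8, 9 → PatientID = Y45, Y45, Y45 ✓
(Doctor=P30, Ward=61, Bed=2): rows 2, 5 → PatientID = Y50, Y50 ✓
(Doctor=P30, Ward=68, Bed=3): rows 3, 11 → PatientID = Y16, Y16 ✓
(Doctor=P52, Ward=61, Bed=3): rows 4, 7 → PatientID = Y62, Y62 ✓
(Doctor=P30, Ward=61, Bed=3): rows 6, 10 → PatientID takes values {Y29, Y17} — violation
(Doctor=P52, Ward=68, Bed=3): row 12 → PatientID = Y67 ✓
Two rows agree on {Doctor, Ward, Bed} but differ on PatientID, so {Doctor, Ward, Bed} → PatientID does not hold.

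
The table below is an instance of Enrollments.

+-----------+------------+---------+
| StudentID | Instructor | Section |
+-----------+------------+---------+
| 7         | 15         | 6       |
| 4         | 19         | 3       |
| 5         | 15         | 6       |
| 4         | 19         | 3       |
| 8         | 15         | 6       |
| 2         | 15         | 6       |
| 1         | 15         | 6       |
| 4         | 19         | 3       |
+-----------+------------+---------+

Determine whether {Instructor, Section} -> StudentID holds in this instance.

(Instructor=15, Section=6): 5 rows → StudentID takes values {7, 5, 8, 2, 1} — violation
(Instructor=19, Section=3): 3 rows → StudentID = 4, 4, 4 ✓
Two rows agree on {Instructor, Section} but differ on StudentID, so {Instructor, Section} -> StudentID does not hold.

No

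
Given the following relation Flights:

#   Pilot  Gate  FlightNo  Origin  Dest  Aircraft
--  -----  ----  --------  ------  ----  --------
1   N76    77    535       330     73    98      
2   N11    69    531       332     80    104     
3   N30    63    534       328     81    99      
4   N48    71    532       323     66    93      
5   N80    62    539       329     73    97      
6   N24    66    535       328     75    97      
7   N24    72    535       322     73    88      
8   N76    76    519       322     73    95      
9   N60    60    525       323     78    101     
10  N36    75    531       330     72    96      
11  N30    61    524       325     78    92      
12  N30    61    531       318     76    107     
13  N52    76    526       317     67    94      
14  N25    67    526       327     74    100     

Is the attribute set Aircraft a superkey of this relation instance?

No

Rows 5 and 6 have the same Aircraft value Aircraft=97 but are distinct tuples, so Aircraft does not determine every attribute — not a superkey.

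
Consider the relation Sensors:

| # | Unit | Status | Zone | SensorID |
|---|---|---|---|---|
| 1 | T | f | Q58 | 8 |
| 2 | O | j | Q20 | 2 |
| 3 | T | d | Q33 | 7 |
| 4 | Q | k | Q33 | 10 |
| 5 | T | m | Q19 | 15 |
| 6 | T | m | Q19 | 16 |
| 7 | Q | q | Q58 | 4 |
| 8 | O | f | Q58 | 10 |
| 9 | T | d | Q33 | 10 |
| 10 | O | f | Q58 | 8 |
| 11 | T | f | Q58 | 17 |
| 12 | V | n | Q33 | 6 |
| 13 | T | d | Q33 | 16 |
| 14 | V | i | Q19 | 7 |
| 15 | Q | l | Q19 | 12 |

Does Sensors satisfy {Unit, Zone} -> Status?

(Unit=T, Zone=Q58): rows 1, 11 → Status = f, f ✓
(Unit=O, Zone=Q20): row 2 → Status = j ✓
(Unit=T, Zone=Q33): rows 3, 9, 13 → Status = d, d, d ✓
(Unit=Q, Zone=Q33): row 4 → Status = k ✓
(Unit=T, Zone=Q19): rows 5, 6 → Status = m, m ✓
(Unit=Q, Zone=Q58): row 7 → Status = q ✓
(Unit=O, Zone=Q58): rows 8, 10 → Status = f, f ✓
(Unit=V, Zone=Q33): row 12 → Status = n ✓
(Unit=V, Zone=Q19): row 14 → Status = i ✓
(Unit=Q, Zone=Q19): row 15 → Status = l ✓
Every {Unit, Zone} value is associated with a single Status value, so {Unit, Zone} -> Status holds.

Yes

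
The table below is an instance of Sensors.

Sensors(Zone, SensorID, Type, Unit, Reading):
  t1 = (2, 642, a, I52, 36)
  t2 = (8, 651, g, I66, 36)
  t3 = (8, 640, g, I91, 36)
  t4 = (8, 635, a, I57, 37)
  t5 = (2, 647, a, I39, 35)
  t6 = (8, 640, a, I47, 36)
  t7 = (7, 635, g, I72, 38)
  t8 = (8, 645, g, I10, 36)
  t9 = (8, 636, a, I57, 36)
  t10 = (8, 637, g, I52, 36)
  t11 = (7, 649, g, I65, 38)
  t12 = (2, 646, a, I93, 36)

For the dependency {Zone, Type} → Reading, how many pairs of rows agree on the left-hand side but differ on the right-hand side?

4

(Zone=2, Type=a): violating pairs (1,5), (5,12) — 2 pairs.
(Zone=8, Type=g): all 4 rows agree on Reading — 0 pairs.
(Zone=8, Type=a): violating pairs (4,6), (4,9) — 2 pairs.
(Zone=7, Type=g): all 2 rows agree on Reading — 0 pairs.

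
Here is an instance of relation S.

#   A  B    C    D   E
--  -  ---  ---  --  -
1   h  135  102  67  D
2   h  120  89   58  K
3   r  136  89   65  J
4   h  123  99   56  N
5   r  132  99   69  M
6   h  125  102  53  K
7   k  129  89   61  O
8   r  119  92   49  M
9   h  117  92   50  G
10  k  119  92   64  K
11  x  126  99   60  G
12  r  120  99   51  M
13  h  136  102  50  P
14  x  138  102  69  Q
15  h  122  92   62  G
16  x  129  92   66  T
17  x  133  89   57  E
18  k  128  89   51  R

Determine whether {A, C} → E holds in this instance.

(A=h, C=102): rows 1, 6, 13 → E takes values {D, K, P} — violation
(A=h, C=89): row 2 → E = K ✓
(A=r, C=89): row 3 → E = J ✓
(A=h, C=99): row 4 → E = N ✓
(A=r, C=99): rows 5, 12 → E = M, M ✓
(A=k, C=89): rows 7, 18 → E takes values {O, R} — violation
(A=r, C=92): row 8 → E = M ✓
(A=h, C=92): rows 9, 15 → E = G, G ✓
(A=k, C=92): row 10 → E = K ✓
(A=x, C=99): row 11 → E = G ✓
(A=x, C=102): row 14 → E = Q ✓
(A=x, C=92): row 16 → E = T ✓
(A=x, C=89): row 17 → E = E ✓
Two rows agree on {A, C} but differ on E, so {A, C} → E does not hold.

No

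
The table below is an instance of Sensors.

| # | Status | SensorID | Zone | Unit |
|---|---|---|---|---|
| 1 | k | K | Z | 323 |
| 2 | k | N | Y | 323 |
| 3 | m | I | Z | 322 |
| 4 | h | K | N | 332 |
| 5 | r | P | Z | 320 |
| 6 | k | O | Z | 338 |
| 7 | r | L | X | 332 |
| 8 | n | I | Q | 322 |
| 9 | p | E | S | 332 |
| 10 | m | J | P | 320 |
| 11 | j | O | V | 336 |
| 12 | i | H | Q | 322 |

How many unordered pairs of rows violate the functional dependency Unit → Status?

7

Unit=323: all 2 rows agree on Status — 0 pairs.
Unit=322: violating pairs (3,8), (3,12), (8,12) — 3 pairs.
Unit=332: violating pairs (4,7), (4,9), (7,9) — 3 pairs.
Unit=320: violating pairs (5,10) — 1 pair.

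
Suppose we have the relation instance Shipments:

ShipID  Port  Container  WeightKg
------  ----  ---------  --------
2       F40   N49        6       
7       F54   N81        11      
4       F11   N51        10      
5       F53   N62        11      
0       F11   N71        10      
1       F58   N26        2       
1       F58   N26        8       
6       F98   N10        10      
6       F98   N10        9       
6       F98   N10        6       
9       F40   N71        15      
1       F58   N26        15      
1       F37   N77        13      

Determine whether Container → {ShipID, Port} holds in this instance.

No

Container=N49: 1 row → {ShipID,Port} = (2, F40) ✓
Container=N81: 1 row → {ShipID,Port} = (7, F54) ✓
Container=N51: 1 row → {ShipID,Port} = (4, F11) ✓
Container=N62: 1 row → {ShipID,Port} = (5, F53) ✓
Container=N71: 2 rows → {ShipID,Port} takes values {(0, F11), (9, F40)} — violation
Container=N26: 3 rows → {ShipID,Port} = (1, F58), (1, F58), (1, F58) ✓
Container=N10: 3 rows → {ShipID,Port} = (6, F98), (6, F98), (6, F98) ✓
Container=N77: 1 row → {ShipID,Port} = (1, F37) ✓
Two rows agree on Container but differ on {ShipID, Port}, so Container → {ShipID, Port} does not hold.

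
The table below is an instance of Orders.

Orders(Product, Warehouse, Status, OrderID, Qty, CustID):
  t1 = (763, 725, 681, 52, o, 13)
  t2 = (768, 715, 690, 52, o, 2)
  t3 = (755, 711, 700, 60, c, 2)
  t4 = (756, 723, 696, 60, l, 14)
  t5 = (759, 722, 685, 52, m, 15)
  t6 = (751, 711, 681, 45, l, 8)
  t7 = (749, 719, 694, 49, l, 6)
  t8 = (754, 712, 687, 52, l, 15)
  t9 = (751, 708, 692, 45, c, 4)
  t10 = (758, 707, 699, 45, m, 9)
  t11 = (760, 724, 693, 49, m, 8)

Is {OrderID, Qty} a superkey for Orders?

No

Rows 1 and 2 have the same {OrderID, Qty} value (OrderID=52, Qty=o) but are distinct tuples, so {OrderID, Qty} does not determine every attribute — not a superkey.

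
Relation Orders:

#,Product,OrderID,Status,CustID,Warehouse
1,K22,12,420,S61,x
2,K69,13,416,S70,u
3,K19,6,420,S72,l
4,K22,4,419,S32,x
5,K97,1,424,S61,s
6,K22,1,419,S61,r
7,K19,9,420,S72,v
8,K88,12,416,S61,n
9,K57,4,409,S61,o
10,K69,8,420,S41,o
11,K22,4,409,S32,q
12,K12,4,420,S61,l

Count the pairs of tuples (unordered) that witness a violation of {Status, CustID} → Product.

1

(Status=420, CustID=S61): violating pairs (1,12) — 1 pair.
(Status=420, CustID=S72): all 2 rows agree on Product — 0 pairs.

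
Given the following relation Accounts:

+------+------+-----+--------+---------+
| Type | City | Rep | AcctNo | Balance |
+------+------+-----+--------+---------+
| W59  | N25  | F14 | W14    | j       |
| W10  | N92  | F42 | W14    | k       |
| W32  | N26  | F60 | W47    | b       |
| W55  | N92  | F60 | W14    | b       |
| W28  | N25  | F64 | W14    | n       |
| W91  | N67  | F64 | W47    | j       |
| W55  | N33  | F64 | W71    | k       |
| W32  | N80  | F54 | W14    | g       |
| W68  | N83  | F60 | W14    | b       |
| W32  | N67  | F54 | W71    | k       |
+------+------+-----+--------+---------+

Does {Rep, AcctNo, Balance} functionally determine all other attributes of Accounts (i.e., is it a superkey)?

No

Two distinct rows share (Rep=F60, AcctNo=W14, Balance=b), so {Rep, AcctNo, Balance} does not determine every attribute — not a superkey.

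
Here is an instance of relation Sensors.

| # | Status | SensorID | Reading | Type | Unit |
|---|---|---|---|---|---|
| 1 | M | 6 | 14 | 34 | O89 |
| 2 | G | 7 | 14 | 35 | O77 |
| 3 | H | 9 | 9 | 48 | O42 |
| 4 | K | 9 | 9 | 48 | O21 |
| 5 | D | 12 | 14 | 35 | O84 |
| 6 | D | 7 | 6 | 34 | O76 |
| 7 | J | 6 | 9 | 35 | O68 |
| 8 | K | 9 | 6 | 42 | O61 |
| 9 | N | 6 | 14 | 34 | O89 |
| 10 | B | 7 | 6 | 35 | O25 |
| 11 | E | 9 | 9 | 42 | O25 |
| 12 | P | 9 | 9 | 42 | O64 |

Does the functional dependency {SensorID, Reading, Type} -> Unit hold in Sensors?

(SensorID=6, Reading=14, Type=34): rows 1, 9 → Unit = O89, O89 ✓
(SensorID=7, Reading=14, Type=35): row 2 → Unit = O77 ✓
(SensorID=9, Reading=9, Type=48): rows 3, 4 → Unit takes values {O42, O21} — violation
(SensorID=12, Reading=14, Type=35): row 5 → Unit = O84 ✓
(SensorID=7, Reading=6, Type=34): row 6 → Unit = O76 ✓
(SensorID=6, Reading=9, Type=35): row 7 → Unit = O68 ✓
(SensorID=9, Reading=6, Type=42): row 8 → Unit = O61 ✓
(SensorID=7, Reading=6, Type=35): row 10 → Unit = O25 ✓
(SensorID=9, Reading=9, Type=42): rows 11, 12 → Unit takes values {O25, O64} — violation
Two rows agree on {SensorID, Reading, Type} but differ on Unit, so {SensorID, Reading, Type} -> Unit does not hold.

No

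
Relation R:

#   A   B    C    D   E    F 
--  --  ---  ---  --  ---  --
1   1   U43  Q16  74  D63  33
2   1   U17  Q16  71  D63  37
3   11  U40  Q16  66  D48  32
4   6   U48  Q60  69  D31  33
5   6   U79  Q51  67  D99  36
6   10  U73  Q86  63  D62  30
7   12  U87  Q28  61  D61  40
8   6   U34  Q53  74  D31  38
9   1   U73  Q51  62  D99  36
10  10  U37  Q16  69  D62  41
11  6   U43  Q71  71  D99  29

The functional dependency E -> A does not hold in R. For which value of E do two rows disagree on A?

E=D63: rows 1, 2 → A = 1, 1 ✓
E=D48: row 3 → A = 11 ✓
E=D31: rows 4, 8 → A = 6, 6 ✓
E=D99: rows 5, 9, 11 → A takes values {6, 1} — violation
E=D62: rows 6, 10 → A = 10, 10 ✓
E=D61: row 7 → A = 12 ✓
The only E value with inconsistent A is E=D99.

D99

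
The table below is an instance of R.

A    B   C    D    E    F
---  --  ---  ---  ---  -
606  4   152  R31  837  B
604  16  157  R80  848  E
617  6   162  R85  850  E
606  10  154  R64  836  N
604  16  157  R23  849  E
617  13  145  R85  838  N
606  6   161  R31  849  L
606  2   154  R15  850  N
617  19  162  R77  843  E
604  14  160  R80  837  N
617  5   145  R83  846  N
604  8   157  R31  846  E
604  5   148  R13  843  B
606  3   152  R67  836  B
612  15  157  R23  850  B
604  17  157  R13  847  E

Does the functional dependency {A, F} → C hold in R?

Yes

(A=606, F=B): 2 rows → C = 152, 152 ✓
(A=604, F=E): 4 rows → C = 157, 157, 157, 157 ✓
(A=617, F=E): 2 rows → C = 162, 162 ✓
(A=606, F=N): 2 rows → C = 154, 154 ✓
(A=617, F=N): 2 rows → C = 145, 145 ✓
(A=606, F=L): 1 row → C = 161 ✓
(A=604, F=N): 1 row → C = 160 ✓
(A=604, F=B): 1 row → C = 148 ✓
(A=612, F=B): 1 row → C = 157 ✓
Every {A, F} value is associated with a single C value, so {A, F} → C holds.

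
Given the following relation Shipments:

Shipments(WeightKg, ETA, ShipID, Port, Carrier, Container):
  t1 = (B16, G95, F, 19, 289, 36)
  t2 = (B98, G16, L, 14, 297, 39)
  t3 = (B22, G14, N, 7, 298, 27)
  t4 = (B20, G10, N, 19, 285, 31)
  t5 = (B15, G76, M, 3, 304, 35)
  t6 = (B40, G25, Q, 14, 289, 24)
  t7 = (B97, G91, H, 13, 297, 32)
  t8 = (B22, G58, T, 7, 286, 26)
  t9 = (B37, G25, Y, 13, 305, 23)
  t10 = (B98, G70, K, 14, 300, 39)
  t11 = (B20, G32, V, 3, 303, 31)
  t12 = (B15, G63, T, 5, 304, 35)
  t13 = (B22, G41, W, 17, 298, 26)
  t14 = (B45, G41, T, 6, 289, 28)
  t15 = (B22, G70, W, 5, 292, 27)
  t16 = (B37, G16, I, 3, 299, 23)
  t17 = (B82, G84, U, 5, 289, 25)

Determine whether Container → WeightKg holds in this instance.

Yes

Container=36: row 1 → WeightKg = B16 ✓
Container=39: rows 2, 10 → WeightKg = B98, B98 ✓
Container=27: rows 3, 15 → WeightKg = B22, B22 ✓
Container=31: rows 4, 11 → WeightKg = B20, B20 ✓
Container=35: rows 5, 12 → WeightKg = B15, B15 ✓
Container=24: row 6 → WeightKg = B40 ✓
Container=32: row 7 → WeightKg = B97 ✓
Container=26: rows 8, 13 → WeightKg = B22, B22 ✓
Container=23: rows 9, 16 → WeightKg = B37, B37 ✓
Container=28: row 14 → WeightKg = B45 ✓
Container=25: row 17 → WeightKg = B82 ✓
Every Container value is associated with a single WeightKg value, so Container → WeightKg holds.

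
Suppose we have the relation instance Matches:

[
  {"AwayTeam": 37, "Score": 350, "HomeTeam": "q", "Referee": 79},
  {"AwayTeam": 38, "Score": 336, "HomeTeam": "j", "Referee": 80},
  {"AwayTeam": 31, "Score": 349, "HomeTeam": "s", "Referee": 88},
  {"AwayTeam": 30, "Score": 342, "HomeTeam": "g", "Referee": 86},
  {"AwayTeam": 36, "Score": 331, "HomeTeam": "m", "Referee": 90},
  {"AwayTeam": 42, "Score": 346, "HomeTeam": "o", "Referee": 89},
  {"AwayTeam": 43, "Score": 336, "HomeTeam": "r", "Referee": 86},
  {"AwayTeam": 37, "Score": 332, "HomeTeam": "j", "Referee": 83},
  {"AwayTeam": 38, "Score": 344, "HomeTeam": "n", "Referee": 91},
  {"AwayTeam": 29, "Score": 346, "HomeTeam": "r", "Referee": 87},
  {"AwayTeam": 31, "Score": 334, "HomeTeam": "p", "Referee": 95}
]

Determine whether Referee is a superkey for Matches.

No

Two distinct rows share Referee=86, so Referee does not determine every attribute — not a superkey.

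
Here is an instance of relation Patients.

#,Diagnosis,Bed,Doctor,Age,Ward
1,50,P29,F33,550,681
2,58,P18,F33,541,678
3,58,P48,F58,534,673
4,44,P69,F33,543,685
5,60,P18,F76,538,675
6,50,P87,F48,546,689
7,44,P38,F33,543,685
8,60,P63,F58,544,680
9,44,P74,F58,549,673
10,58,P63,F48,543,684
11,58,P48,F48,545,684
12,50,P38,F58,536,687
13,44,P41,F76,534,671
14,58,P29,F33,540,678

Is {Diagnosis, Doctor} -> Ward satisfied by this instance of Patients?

Yes

(Diagnosis=50, Doctor=F33): row 1 → Ward = 681 ✓
(Diagnosis=58, Doctor=F33): rows 2, 14 → Ward = 678, 678 ✓
(Diagnosis=58, Doctor=F58): row 3 → Ward = 673 ✓
(Diagnosis=44, Doctor=F33): rows 4, 7 → Ward = 685, 685 ✓
(Diagnosis=60, Doctor=F76): row 5 → Ward = 675 ✓
(Diagnosis=50, Doctor=F48): row 6 → Ward = 689 ✓
(Diagnosis=60, Doctor=F58): row 8 → Ward = 680 ✓
(Diagnosis=44, Doctor=F58): row 9 → Ward = 673 ✓
(Diagnosis=58, Doctor=F48): rows 10, 11 → Ward = 684, 684 ✓
(Diagnosis=50, Doctor=F58): row 12 → Ward = 687 ✓
(Diagnosis=44, Doctor=F76): row 13 → Ward = 671 ✓
Every {Diagnosis, Doctor} value is associated with a single Ward value, so {Diagnosis, Doctor} -> Ward holds.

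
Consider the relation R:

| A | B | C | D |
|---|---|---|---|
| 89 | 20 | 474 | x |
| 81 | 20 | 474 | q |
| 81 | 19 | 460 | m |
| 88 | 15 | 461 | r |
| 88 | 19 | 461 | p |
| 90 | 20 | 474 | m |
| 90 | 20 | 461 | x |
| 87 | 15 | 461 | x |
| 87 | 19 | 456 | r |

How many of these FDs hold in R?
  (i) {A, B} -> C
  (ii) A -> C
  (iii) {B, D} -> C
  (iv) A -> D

0

(i) {A, B} -> C: (A=90, B=20): 2 rows → C takes values {474, 461} — violation — fails.
(ii) A -> C: A=81: 2 rows → C takes values {474, 460} — violation; A=90: 2 rows → C takes values {474, 461} — violation; A=87: 2 rows → C takes values {461, 456} — violation — fails.
(iii) {B, D} -> C: (B=20, D=x): 2 rows → C takes values {474, 461} — violation — fails.
(iv) A -> D: A=81: 2 rows → D takes values {q, m} — violation; A=88: 2 rows → D takes values {r, p} — violation; A=90: 2 rows → D takes values {m, x} — violation; A=87: 2 rows → D takes values {x, r} — violation — fails.
None of the 4 dependencies hold.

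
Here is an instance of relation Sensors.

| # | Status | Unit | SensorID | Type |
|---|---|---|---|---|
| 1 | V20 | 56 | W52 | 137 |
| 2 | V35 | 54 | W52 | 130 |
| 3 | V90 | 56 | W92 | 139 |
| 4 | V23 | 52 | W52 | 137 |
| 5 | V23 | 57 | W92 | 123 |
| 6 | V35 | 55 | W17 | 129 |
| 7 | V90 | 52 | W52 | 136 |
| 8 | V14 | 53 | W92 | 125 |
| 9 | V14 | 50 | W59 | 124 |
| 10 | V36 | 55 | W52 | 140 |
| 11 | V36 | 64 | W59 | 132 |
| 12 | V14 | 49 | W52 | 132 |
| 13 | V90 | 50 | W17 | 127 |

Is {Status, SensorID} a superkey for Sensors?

All 13 rows have distinct {Status, SensorID} values, so {Status, SensorID} → (all attributes) holds and {Status, SensorID} is a superkey.

Yes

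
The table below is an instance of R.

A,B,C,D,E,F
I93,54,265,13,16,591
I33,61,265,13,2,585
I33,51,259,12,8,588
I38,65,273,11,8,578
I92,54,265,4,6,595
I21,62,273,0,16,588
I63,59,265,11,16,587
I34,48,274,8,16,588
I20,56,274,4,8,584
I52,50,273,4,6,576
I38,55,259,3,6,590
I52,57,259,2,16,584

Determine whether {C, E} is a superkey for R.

Two distinct rows share (C=265, E=16), so {C, E} does not determine every attribute — not a superkey.

No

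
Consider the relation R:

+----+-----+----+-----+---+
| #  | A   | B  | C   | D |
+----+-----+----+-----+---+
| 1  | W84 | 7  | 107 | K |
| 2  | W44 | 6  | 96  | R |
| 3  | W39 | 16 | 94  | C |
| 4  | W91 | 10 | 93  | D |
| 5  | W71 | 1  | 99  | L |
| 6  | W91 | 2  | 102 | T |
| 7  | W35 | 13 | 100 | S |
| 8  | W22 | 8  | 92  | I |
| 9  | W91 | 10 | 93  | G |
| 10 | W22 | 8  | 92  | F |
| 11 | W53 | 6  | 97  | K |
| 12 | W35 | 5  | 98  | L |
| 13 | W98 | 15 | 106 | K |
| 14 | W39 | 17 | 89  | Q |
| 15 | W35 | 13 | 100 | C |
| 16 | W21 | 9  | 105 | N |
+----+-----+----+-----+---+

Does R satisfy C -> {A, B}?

C=107: row 1 → {A,B} = (W84, 7) ✓
C=96: row 2 → {A,B} = (W44, 6) ✓
C=94: row 3 → {A,B} = (W39, 16) ✓
C=93: rows 4, 9 → {A,B} = (W91, 10), (W91, 10) ✓
C=99: row 5 → {A,B} = (W71, 1) ✓
C=102: row 6 → {A,B} = (W91, 2) ✓
C=100: rows 7, 15 → {A,B} = (W35, 13), (W35, 13) ✓
C=92: rows 8, 10 → {A,B} = (W22, 8), (W22, 8) ✓
C=97: row 11 → {A,B} = (W53, 6) ✓
C=98: row 12 → {A,B} = (W35, 5) ✓
C=106: row 13 → {A,B} = (W98, 15) ✓
C=89: row 14 → {A,B} = (W39, 17) ✓
C=105: row 16 → {A,B} = (W21, 9) ✓
Every C value is associated with a single {A, B} value, so C -> {A, B} holds.

Yes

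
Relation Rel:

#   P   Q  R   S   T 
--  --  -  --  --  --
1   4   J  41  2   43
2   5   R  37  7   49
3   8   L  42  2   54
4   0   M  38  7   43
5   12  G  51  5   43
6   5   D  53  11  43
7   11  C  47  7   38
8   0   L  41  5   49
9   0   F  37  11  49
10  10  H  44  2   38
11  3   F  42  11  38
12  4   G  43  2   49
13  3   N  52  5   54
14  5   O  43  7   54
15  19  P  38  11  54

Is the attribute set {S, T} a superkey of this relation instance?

All 15 rows have distinct {S, T} values, so {S, T} → (all attributes) holds and {S, T} is a superkey.

Yes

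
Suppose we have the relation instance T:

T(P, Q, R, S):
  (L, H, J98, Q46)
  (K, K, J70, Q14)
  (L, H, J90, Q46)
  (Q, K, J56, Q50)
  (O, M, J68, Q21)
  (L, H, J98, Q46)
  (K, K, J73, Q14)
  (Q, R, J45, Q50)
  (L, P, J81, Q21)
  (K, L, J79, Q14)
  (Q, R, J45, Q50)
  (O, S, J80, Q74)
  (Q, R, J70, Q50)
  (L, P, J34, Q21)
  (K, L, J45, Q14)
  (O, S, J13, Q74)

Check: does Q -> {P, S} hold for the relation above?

Q=H: 3 rows → {P,S} = (L, Q46), (L, Q46), (L, Q46) ✓
Q=K: 3 rows → {P,S} takes values {(K, Q14), (Q, Q50)} — violation
Q=M: 1 row → {P,S} = (O, Q21) ✓
Q=R: 3 rows → {P,S} = (Q, Q50), (Q, Q50), (Q, Q50) ✓
Q=P: 2 rows → {P,S} = (L, Q21), (L, Q21) ✓
Q=L: 2 rows → {P,S} = (K, Q14), (K, Q14) ✓
Q=S: 2 rows → {P,S} = (O, Q74), (O, Q74) ✓
Two rows agree on Q but differ on {P, S}, so Q -> {P, S} does not hold.

No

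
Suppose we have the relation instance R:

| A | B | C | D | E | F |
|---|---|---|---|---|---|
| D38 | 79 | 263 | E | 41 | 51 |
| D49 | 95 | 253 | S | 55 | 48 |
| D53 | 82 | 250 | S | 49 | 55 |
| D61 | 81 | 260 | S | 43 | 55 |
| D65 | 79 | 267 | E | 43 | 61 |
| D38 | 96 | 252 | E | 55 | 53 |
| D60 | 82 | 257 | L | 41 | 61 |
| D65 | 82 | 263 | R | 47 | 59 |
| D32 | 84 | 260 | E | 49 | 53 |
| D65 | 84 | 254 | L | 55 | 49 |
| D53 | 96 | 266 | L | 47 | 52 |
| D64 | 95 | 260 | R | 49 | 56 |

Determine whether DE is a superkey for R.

Yes

All 12 rows have distinct DE values, so DE → (all attributes) holds and DE is a superkey.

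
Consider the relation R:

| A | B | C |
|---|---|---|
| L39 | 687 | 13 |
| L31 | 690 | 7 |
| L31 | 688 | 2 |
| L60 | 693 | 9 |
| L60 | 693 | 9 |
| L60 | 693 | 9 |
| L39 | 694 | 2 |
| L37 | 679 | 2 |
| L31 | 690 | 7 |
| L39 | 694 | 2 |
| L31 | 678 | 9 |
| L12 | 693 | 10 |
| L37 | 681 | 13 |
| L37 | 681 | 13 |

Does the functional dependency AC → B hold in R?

Yes

(A=L39, C=13): 1 row → B = 687 ✓
(A=L31, C=7): 2 rows → B = 690, 690 ✓
(A=L31, C=2): 1 row → B = 688 ✓
(A=L60, C=9): 3 rows → B = 693, 693, 693 ✓
(A=L39, C=2): 2 rows → B = 694, 694 ✓
(A=L37, C=2): 1 row → B = 679 ✓
(A=L31, C=9): 1 row → B = 678 ✓
(A=L12, C=10): 1 row → B = 693 ✓
(A=L37, C=13): 2 rows → B = 681, 681 ✓
Every AC value is associated with a single B value, so AC → B holds.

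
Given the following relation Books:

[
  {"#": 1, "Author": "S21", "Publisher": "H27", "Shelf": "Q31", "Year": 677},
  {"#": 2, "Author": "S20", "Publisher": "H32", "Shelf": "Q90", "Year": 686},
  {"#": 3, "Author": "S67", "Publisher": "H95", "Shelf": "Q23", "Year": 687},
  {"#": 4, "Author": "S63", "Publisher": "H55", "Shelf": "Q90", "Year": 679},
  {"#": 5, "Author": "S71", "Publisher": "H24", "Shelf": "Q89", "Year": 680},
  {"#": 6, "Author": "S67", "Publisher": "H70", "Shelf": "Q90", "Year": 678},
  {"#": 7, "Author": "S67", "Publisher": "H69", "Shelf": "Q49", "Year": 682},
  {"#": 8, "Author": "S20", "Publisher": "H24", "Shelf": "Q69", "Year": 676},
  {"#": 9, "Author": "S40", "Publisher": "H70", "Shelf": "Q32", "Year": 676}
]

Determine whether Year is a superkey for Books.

Rows 8 and 9 have the same Year value Year=676 but are distinct tuples, so Year does not determine every attribute — not a superkey.

No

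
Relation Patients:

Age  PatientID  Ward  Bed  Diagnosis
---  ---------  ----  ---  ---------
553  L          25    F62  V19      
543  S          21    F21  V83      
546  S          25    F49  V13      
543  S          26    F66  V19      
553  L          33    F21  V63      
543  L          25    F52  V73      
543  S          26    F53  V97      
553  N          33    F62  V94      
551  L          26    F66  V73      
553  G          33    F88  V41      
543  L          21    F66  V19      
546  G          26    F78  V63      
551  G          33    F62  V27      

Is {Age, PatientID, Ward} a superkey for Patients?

Two distinct rows share (Age=543, PatientID=S, Ward=26), so {Age, PatientID, Ward} does not determine every attribute — not a superkey.

No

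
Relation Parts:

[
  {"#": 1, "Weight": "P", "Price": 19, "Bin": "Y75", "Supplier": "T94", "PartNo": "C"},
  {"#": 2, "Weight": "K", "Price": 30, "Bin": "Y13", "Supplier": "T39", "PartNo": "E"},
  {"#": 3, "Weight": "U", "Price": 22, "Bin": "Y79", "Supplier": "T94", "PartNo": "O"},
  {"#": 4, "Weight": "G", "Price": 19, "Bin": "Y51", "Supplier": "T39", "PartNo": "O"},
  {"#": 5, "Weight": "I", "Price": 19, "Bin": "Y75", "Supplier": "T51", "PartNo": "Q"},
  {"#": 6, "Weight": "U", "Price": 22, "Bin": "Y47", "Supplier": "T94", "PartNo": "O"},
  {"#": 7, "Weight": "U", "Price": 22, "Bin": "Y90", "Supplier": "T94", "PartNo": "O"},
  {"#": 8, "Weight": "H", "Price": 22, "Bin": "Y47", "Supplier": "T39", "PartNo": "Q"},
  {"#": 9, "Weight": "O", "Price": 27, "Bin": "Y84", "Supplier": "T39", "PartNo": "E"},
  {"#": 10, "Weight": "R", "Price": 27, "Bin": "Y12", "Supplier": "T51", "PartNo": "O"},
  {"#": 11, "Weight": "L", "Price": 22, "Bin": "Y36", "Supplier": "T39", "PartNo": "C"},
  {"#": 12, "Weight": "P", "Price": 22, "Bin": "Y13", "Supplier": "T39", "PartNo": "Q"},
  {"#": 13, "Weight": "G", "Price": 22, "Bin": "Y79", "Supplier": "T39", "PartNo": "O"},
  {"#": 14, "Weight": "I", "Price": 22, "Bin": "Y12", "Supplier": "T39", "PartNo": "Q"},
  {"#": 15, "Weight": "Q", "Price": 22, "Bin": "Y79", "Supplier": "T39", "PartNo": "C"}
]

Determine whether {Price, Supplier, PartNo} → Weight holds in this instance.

No

(Price=19, Supplier=T94, PartNo=C): row 1 → Weight = P ✓
(Price=30, Supplier=T39, PartNo=E): row 2 → Weight = K ✓
(Price=22, Supplier=T94, PartNo=O): rows 3, 6, 7 → Weight = U, U, U ✓
(Price=19, Supplier=T39, PartNo=O): row 4 → Weight = G ✓
(Price=19, Supplier=T51, PartNo=Q): row 5 → Weight = I ✓
(Price=22, Supplier=T39, PartNo=Q): rows 8, 12, 14 → Weight takes values {H, P, I} — violation
(Price=27, Supplier=T39, PartNo=E): row 9 → Weight = O ✓
(Price=27, Supplier=T51, PartNo=O): row 10 → Weight = R ✓
(Price=22, Supplier=T39, PartNo=C): rows 11, 15 → Weight takes values {L, Q} — violation
(Price=22, Supplier=T39, PartNo=O): row 13 → Weight = G ✓
Two rows agree on {Price, Supplier, PartNo} but differ on Weight, so {Price, Supplier, PartNo} → Weight does not hold.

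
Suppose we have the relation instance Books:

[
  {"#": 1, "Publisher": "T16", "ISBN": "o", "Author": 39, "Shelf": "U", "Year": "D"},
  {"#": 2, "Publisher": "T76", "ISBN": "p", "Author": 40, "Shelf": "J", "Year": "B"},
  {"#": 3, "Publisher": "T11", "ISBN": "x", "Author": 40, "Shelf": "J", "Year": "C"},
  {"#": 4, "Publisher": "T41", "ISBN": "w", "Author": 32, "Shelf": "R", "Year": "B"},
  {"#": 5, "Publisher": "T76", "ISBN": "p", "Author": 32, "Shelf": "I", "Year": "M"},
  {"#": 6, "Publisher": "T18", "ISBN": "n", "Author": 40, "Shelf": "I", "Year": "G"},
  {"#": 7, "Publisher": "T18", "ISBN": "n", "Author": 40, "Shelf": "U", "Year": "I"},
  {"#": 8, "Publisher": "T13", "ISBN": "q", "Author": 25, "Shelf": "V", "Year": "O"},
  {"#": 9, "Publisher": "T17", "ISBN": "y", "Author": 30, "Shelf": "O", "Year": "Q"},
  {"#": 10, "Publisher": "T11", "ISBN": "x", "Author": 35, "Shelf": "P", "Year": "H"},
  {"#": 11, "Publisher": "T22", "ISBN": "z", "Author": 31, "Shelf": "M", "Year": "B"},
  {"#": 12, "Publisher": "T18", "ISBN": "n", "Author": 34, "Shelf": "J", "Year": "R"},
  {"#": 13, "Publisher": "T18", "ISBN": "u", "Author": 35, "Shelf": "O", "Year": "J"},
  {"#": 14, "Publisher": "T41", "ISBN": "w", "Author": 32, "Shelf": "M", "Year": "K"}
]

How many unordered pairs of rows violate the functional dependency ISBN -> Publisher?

0

ISBN=p: all 2 rows agree on Publisher — 0 pairs.
ISBN=x: all 2 rows agree on Publisher — 0 pairs.
ISBN=w: all 2 rows agree on Publisher — 0 pairs.
ISBN=n: all 3 rows agree on Publisher — 0 pairs.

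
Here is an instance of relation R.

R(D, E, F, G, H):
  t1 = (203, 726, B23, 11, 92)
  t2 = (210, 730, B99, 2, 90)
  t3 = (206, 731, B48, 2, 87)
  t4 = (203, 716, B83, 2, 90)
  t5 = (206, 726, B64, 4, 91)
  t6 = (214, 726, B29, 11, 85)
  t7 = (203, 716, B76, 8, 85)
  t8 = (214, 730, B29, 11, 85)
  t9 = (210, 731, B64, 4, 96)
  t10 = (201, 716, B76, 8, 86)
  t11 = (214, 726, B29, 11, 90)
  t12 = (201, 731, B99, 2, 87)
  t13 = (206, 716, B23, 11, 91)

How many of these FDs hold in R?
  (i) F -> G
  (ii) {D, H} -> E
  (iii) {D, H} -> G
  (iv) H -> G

1

(i) F -> G: every LHS value maps to a single RHS value — holds.
(ii) {D, H} -> E: (D=206, H=91): rows 5, 13 → E takes values {726, 716} — violation; (D=214, H=85): rows 6, 8 → E takes values {726, 730} — violation — fails.
(iii) {D, H} -> G: (D=206, H=91): rows 5, 13 → G takes values {4, 11} — violation — fails.
(iv) H -> G: H=90: rows 2, 4, 11 → G takes values {2, 11} — violation; H=91: rows 5, 13 → G takes values {4, 11} — violation; H=85: rows 6, 7, 8 → G takes values {11, 8} — violation — fails.
1 of the 4 dependencies holds.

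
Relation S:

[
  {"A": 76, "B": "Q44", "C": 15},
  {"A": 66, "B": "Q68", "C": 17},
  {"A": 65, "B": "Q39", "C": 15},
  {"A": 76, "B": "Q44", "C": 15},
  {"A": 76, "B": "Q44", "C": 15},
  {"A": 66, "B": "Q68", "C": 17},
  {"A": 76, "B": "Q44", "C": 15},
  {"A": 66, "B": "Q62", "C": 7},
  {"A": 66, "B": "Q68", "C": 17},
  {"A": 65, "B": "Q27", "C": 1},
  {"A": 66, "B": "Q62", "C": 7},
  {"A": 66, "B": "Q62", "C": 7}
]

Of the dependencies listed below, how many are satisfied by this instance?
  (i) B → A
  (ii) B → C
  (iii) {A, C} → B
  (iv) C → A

3

(i) B → A: every LHS value maps to a single RHS value — holds.
(ii) B → C: every LHS value maps to a single RHS value — holds.
(iii) {A, C} → B: every LHS value maps to a single RHS value — holds.
(iv) C → A: C=15: 5 rows → A takes values {76, 65} — violation — fails.
3 of the 4 dependencies hold.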